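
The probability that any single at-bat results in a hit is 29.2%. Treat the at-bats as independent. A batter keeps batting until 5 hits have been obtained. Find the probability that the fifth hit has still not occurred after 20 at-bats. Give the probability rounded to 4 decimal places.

0.2621

Needing more than 20 at-bats ⇔ fewer than 5 successes in the first 20. With X ~ Binomial(20, 0.292), P(Y > 20) = P(X ≤ 4).
  k=0: C(20,0)·0.292^0·0.708^20 = 0.001002
  k=1: C(20,1)·0.292^1·0.708^19 = 0.008261
  k=2: C(20,2)·0.292^2·0.708^18 = 0.032368
  k=3: C(20,3)·0.292^3·0.708^17 = 0.080097
  k=4: C(20,4)·0.292^4·0.708^16 = 0.140397
P(X ≤ 4) = 0.262125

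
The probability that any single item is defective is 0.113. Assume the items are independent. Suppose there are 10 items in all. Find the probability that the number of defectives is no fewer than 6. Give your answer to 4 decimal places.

X ~ Binomial(10, 0.113); P(X ≥ 6) = Σ C(10,k) p^k (1−p)^(10−k) over k:
  k=6: C(10,6)·0.113^6·0.887^4 = 0.000271
  k=7: C(10,7)·0.113^7·0.887^3 = 0.000020
  k=8: C(10,8)·0.113^8·0.887^2 = 0.000001
  k=9: C(10,9)·0.113^9·0.887^1 = 0.000000
  k=10: C(10,10)·0.113^10·0.887^0 = 0.000000
Total = 0.000291

0.0003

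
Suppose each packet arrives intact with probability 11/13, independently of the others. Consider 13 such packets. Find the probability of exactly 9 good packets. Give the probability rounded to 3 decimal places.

X ~ Binomial(n=13, p=0.846154).
P(X=9) = C(13,9) · p^9 · (1−p)^4
= 715 · 0.22235 · 0.0005602 = 0.08906

0.089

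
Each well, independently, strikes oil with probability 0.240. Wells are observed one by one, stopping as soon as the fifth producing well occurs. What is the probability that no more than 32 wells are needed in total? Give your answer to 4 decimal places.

Finishing within 32 wells ⇔ at least 5 successes in the first 32. With X ~ Binomial(32, 0.24), P(Y ≤ 32) = 1 − P(X ≤ 4).
  k=0: C(32,0)·0.24^0·0.76^32 = 0.000153
  k=1: C(32,1)·0.24^1·0.76^31 = 0.001551
  k=2: C(32,2)·0.24^2·0.76^30 = 0.007591
  k=3: C(32,3)·0.24^3·0.76^29 = 0.023972
  k=4: C(32,4)·0.24^4·0.76^28 = 0.054884
1 − 0.088152 = 0.911848

0.9118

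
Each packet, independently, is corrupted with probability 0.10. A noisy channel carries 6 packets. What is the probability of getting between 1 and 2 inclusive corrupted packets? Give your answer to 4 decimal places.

0.4527

X ~ Binomial(6, 0.10); P(1 ≤ X ≤ 2) = Σ C(6,k) p^k (1−p)^(6−k) over k:
  k=1: C(6,1)·0.10^1·0.90^5 = 0.354294
  k=2: C(6,2)·0.10^2·0.90^4 = 0.098415
Total = 0.452709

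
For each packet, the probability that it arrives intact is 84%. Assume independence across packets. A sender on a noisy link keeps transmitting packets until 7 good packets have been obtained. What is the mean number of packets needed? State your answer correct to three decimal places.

Y = total packets until the seventh success; negative binomial with r=7, p=0.84.
E[Y] = r / p = 7 / 0.84 = 8.33333

8.333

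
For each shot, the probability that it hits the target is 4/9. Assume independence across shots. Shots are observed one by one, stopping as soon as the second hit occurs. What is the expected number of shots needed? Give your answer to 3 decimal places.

4.500

Y = total shots until the second success; negative binomial with r=2, p=0.444444.
E[Y] = r / p = 2 / 0.444444 = 4.50000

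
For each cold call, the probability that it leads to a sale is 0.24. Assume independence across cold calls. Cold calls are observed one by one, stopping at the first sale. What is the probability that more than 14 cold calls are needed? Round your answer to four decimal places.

0.0214

Y = number of cold calls to the first success; geometric, p = 0.24.
P(Y > 14) = P(first 14 all fail) = (1−p)^14 = 0.021448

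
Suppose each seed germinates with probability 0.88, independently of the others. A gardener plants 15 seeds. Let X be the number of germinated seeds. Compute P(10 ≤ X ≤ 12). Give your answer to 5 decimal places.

X ~ Binomial(15, 0.88); P(10 ≤ X ≤ 12) = Σ C(15,k) p^k (1−p)^(15−k) over k:
  k=10: C(15,10)·0.88^10·0.12^5 = 0.0208108
  k=11: C(15,11)·0.88^11·0.12^4 = 0.0693693
  k=12: C(15,12)·0.88^12·0.12^3 = 0.1695693
Total = 0.2597493

0.25975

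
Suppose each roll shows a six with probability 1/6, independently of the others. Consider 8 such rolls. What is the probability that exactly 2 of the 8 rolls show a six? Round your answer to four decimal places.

0.2605

X ~ Binomial(n=8, p=0.166667).
P(X=2) = C(8,2) · p^2 · (1−p)^6
= 28 · 0.027778 · 0.3349 = 0.260476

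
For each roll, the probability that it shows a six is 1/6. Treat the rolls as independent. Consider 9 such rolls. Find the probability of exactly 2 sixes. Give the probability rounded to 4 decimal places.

X ~ Binomial(n=9, p=0.166667).
P(X=2) = C(9,2) · p^2 · (1−p)^7
= 36 · 0.027778 · 0.27908 = 0.279082

0.2791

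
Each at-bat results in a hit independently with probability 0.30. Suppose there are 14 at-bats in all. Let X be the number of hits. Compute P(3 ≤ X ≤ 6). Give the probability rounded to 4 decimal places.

0.7459

X ~ Binomial(14, 0.30); P(3 ≤ X ≤ 6) = Σ C(14,k) p^k (1−p)^(14−k) over k:
  k=3: C(14,3)·0.30^3·0.70^11 = 0.194332
  k=4: C(14,4)·0.30^4·0.70^10 = 0.229034
  k=5: C(14,5)·0.30^5·0.70^9 = 0.196315
  k=6: C(14,6)·0.30^6·0.70^8 = 0.126202
Total = 0.745882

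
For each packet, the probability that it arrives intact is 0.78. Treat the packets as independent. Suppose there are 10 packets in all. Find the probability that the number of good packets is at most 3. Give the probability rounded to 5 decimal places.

0.00158

X ~ Binomial(10, 0.78); P(X ≤ 3) = Σ C(10,k) p^k (1−p)^(10−k) over k:
  k=0: C(10,0)·0.78^0·0.22^10 = 0.0000003
  k=1: C(10,1)·0.78^1·0.22^9 = 0.0000094
  k=2: C(10,2)·0.78^2·0.22^8 = 0.0001502
  k=3: C(10,3)·0.78^3·0.22^7 = 0.0014204
Total = 0.0015804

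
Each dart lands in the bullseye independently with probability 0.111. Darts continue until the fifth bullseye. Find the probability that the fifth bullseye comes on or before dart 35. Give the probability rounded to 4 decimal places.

0.3471

Finishing within 35 darts ⇔ at least 5 successes in the first 35. With X ~ Binomial(35, 0.111), P(Y ≤ 35) = 1 − P(X ≤ 4).
  k=0: C(35,0)·0.111^0·0.889^35 = 0.016277
  k=1: C(35,1)·0.111^1·0.889^34 = 0.071130
  k=2: C(35,2)·0.111^2·0.889^33 = 0.150981
  k=3: C(35,3)·0.111^3·0.889^32 = 0.207365
  k=4: C(35,4)·0.111^4·0.889^31 = 0.207131
1 − 0.652883 = 0.347117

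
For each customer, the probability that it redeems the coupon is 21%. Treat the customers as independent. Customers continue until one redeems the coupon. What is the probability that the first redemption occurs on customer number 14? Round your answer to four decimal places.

0.0098

Geometric (trials to first success), p = 0.21.
P(Y = 14) = (1−p)^13 · p = 0.046682 · 0.21 = 0.009803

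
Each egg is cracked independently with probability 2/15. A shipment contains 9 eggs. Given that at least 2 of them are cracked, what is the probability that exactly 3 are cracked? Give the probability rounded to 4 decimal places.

X ~ Binomial(9, 0.133333). Want P(X=3 | X≥2) = P(X=3) / P(X≥2).
P(X=3) = C(9,3)·0.133333^3·0.866667^6 = 0.084374
P(X≥2) = 1 − 0.275847 − 0.381943 = 0.342210
Ratio = 0.084374 / 0.342210 = 0.246556

0.2466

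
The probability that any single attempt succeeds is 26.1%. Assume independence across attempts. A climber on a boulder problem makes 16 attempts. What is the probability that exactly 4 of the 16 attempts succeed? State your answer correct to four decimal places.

0.2241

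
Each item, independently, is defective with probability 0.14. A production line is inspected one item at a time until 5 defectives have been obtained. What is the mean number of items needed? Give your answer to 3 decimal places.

35.714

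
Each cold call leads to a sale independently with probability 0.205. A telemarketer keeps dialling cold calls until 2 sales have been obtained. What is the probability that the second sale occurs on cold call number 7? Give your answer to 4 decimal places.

0.0801

Y = trial on which the second success occurs; negative binomial, r=2, p=0.205.
P(Y=7) = C(6,1) · p^2 · (1−p)^5
= 6 · 0.042025 · 0.31757 = 0.080075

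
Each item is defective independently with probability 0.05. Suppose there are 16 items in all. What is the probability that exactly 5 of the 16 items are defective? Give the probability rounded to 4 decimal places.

0.0008

X ~ Binomial(n=16, p=0.05).
P(X=5) = C(16,5) · p^5 · (1−p)^11
= 4368 · 3.125e-07 · 0.5688 = 0.000776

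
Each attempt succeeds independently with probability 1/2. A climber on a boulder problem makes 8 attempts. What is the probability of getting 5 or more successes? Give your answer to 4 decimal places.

X ~ Binomial(8, 0.50); P(X ≥ 5) = Σ C(8,k) p^k (1−p)^(8−k) over k:
  k=5: C(8,5)·0.50^5·0.50^3 = 0.218750
  k=6: C(8,6)·0.50^6·0.50^2 = 0.109375
  k=7: C(8,7)·0.50^7·0.50^1 = 0.031250
  k=8: C(8,8)·0.50^8·0.50^0 = 0.003906
Total = 0.363281

0.3633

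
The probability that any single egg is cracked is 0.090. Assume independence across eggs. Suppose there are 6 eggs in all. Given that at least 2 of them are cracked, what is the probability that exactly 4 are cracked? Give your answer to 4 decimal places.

0.0086

X ~ Binomial(6, 0.09). Want P(X=4 | X≥2) = P(X=4) / P(X≥2).
P(X=4) = C(6,4)·0.09^4·0.91^2 = 0.000815
P(X≥2) = 1 − 0.567869 − 0.336977 = 0.095153
Ratio = 0.000815 / 0.095153 = 0.008565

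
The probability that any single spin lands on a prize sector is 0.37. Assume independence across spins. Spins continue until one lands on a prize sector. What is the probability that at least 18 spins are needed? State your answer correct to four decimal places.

Y = number of spins to the first success; geometric, p = 0.37.
P(Y > 17) = P(first 17 all fail) = (1−p)^17 = 0.000388

0.0004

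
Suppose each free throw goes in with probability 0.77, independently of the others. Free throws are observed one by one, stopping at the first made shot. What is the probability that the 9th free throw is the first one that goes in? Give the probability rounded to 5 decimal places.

0.00001

Geometric (trials to first success), p = 0.77.
P(Y = 9) = (1−p)^8 · p = 7.8311e-06 · 0.77 = 0.0000060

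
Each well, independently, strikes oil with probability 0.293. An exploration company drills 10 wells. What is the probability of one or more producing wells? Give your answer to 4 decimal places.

0.9688

P(at least one) = 1 − P(none) = 1 − (1 − 0.293)^10
= 1 − 0.031203 = 0.968797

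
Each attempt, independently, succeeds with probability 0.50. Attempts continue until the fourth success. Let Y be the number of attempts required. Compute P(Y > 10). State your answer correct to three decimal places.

Needing more than 10 attempts ⇔ fewer than 4 successes in the first 10. With X ~ Binomial(10, 0.50), P(Y > 10) = P(X ≤ 3).
  k=0: C(10,0)·0.50^0·0.50^10 = 0.00098
  k=1: C(10,1)·0.50^1·0.50^9 = 0.00977
  k=2: C(10,2)·0.50^2·0.50^8 = 0.04395
  k=3: C(10,3)·0.50^3·0.50^7 = 0.11719
P(X ≤ 3) = 0.17188

0.172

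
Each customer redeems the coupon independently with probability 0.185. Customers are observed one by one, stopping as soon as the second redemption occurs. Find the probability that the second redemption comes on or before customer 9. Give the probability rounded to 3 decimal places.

Finishing within 9 customers ⇔ at least 2 successes in the first 9. With X ~ Binomial(9, 0.185), P(Y ≤ 9) = 1 − P(X ≤ 1).
  k=0: C(9,0)·0.185^0·0.815^9 = 0.15864
  k=1: C(9,1)·0.185^1·0.815^8 = 0.32410
1 − 0.48274 = 0.51726

0.517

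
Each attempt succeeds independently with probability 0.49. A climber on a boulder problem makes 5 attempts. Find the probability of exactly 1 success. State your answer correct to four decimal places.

0.1657

X ~ Binomial(n=5, p=0.49).
P(X=1) = C(5,1) · p^1 · (1−p)^4
= 5 · 0.49 · 0.067652 = 0.165747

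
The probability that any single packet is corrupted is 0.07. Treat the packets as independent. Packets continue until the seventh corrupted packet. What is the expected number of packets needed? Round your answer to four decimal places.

100.0000

Y = total packets until the seventh success; negative binomial with r=7, p=0.07.
E[Y] = r / p = 7 / 0.07 = 100.000000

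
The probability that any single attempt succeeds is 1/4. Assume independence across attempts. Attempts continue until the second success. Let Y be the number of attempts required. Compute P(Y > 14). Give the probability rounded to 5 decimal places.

Needing more than 14 attempts ⇔ fewer than 2 successes in the first 14. With X ~ Binomial(14, 0.25), P(Y > 14) = P(X ≤ 1).
  k=0: C(14,0)·0.25^0·0.75^14 = 0.0178179
  k=1: C(14,1)·0.25^1·0.75^13 = 0.0831504
P(X ≤ 1) = 0.1009684

0.10097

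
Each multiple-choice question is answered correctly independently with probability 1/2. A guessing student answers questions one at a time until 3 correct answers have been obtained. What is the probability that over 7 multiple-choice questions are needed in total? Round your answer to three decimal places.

0.227

Needing more than 7 multiple-choice questions ⇔ fewer than 3 successes in the first 7. With X ~ Binomial(7, 0.50), P(Y > 7) = P(X ≤ 2).
  k=0: C(7,0)·0.50^0·0.50^7 = 0.00781
  k=1: C(7,1)·0.50^1·0.50^6 = 0.05469
  k=2: C(7,2)·0.50^2·0.50^5 = 0.16406
P(X ≤ 2) = 0.22656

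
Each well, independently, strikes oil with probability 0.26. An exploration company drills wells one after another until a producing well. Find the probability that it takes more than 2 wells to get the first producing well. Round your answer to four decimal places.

0.5476

Y = number of wells to the first success; geometric, p = 0.26.
P(Y > 2) = P(first 2 all fail) = (1−p)^2 = 0.547600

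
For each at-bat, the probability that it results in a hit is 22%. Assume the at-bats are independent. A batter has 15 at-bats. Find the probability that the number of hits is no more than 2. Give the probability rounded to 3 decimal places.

0.327

X ~ Binomial(15, 0.22); P(X ≤ 2) = Σ C(15,k) p^k (1−p)^(15−k) over k:
  k=0: C(15,0)·0.22^0·0.78^15 = 0.02407
  k=1: C(15,1)·0.22^1·0.78^14 = 0.10182
  k=2: C(15,2)·0.22^2·0.78^13 = 0.20103
Total = 0.32692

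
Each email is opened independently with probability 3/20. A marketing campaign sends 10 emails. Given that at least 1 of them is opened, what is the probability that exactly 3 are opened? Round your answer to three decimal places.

0.162

X ~ Binomial(10, 0.15). Want P(X=3 | X≥1) = P(X=3) / P(X≥1).
P(X=3) = C(10,3)·0.15^3·0.85^7 = 0.12983
P(X≥1) = 1 − 0.19687 = 0.80313
Ratio = 0.12983 / 0.80313 = 0.16166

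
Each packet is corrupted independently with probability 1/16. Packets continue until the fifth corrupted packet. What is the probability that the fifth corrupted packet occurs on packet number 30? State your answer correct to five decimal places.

0.00451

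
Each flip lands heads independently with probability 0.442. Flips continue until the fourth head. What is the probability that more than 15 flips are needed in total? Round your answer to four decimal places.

Needing more than 15 flips ⇔ fewer than 4 successes in the first 15. With X ~ Binomial(15, 0.442), P(Y > 15) = P(X ≤ 3).
  k=0: C(15,0)·0.442^0·0.558^15 = 0.000158
  k=1: C(15,1)·0.442^1·0.558^14 = 0.001881
  k=2: C(15,2)·0.442^2·0.558^13 = 0.010430
  k=3: C(15,3)·0.442^3·0.558^12 = 0.035800
P(X ≤ 3) = 0.048270

0.0483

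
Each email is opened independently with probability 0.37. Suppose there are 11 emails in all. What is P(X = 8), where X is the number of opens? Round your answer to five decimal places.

0.01449

X ~ Binomial(n=11, p=0.37).
P(X=8) = C(11,8) · p^8 · (1−p)^3
= 165 · 0.00035125 · 0.25005 = 0.0144917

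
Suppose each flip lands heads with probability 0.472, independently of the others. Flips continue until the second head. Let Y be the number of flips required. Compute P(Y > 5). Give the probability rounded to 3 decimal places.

0.224

Needing more than 5 flips ⇔ fewer than 2 successes in the first 5. With X ~ Binomial(5, 0.472), P(Y > 5) = P(X ≤ 1).
  k=0: C(5,0)·0.472^0·0.528^5 = 0.04104
  k=1: C(5,1)·0.472^1·0.528^4 = 0.18342
P(X ≤ 1) = 0.22446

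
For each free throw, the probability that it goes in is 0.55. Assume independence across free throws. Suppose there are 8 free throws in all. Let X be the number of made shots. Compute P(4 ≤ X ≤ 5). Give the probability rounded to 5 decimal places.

0.51949

X ~ Binomial(8, 0.55); P(4 ≤ X ≤ 5) = Σ C(8,k) p^k (1−p)^(8−k) over k:
  k=4: C(8,4)·0.55^4·0.45^4 = 0.2626630
  k=5: C(8,5)·0.55^5·0.45^3 = 0.2568260
Total = 0.5194890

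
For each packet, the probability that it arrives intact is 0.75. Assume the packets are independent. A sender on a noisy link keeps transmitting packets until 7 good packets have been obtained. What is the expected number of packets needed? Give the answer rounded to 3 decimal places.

Y = total packets until the seventh success; negative binomial with r=7, p=0.75.
E[Y] = r / p = 7 / 0.75 = 9.33333

9.333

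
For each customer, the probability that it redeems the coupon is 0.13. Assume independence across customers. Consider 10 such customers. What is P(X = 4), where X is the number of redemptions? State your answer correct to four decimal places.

0.0260

X ~ Binomial(n=10, p=0.13).
P(X=4) = C(10,4) · p^4 · (1−p)^6
= 210 · 0.00028561 · 0.43363 = 0.026008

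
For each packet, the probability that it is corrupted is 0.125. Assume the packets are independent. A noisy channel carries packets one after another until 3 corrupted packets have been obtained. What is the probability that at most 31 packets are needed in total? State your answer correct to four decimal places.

0.7623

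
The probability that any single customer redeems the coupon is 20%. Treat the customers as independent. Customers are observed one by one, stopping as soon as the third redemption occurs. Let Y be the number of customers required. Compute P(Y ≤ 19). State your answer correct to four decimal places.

Finishing within 19 customers ⇔ at least 3 successes in the first 19. With X ~ Binomial(19, 0.20), P(Y ≤ 19) = 1 − P(X ≤ 2).
  k=0: C(19,0)·0.20^0·0.80^19 = 0.014412
  k=1: C(19,1)·0.20^1·0.80^18 = 0.068455
  k=2: C(19,2)·0.20^2·0.80^17 = 0.154023
1 − 0.236889 = 0.763111

0.7631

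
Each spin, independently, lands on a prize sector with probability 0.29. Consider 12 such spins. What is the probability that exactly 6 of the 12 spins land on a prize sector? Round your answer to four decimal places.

0.0704

X ~ Binomial(n=12, p=0.29).
P(X=6) = C(12,6) · p^6 · (1−p)^6
= 924 · 0.00059482 · 0.1281 = 0.070406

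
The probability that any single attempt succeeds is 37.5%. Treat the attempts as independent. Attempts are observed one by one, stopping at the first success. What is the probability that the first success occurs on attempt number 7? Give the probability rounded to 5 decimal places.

Geometric (trials to first success), p = 0.375.
P(Y = 7) = (1−p)^6 · p = 0.059605 · 0.375 = 0.0223517

0.02235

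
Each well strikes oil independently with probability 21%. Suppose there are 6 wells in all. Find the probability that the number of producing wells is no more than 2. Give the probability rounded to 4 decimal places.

X ~ Binomial(6, 0.21); P(X ≤ 2) = Σ C(6,k) p^k (1−p)^(6−k) over k:
  k=0: C(6,0)·0.21^0·0.79^6 = 0.243087
  k=1: C(6,1)·0.21^1·0.79^5 = 0.387709
  k=2: C(6,2)·0.21^2·0.79^4 = 0.257655
Total = 0.888451

0.8885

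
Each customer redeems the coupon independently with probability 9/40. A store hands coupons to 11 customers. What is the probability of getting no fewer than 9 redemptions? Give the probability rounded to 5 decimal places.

X ~ Binomial(11, 0.225); P(X ≥ 9) = Σ C(11,k) p^k (1−p)^(11−k) over k:
  k=9: C(11,9)·0.225^9·0.775^2 = 0.0000488
  k=10: C(11,10)·0.225^10·0.775^1 = 0.0000028
  k=11: C(11,11)·0.225^11·0.775^0 = 0.0000001
Total = 0.0000517

0.00005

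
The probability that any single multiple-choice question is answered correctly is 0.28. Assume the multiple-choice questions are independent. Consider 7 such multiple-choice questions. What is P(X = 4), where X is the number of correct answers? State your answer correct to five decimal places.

0.08030

X ~ Binomial(n=7, p=0.28).
P(X=4) = C(7,4) · p^4 · (1−p)^3
= 35 · 0.0061466 · 0.37325 = 0.0802967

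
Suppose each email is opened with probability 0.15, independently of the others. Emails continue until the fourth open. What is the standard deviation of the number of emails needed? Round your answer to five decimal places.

Y = total emails until the fourth success; negative binomial with r=4, p=0.15.
SD(Y) = √[r(1−p)/p²] = √(151.1111111) = 12.2927259

12.29273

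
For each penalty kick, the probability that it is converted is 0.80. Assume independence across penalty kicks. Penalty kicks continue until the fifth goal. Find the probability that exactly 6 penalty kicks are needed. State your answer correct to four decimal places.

Y = trial on which the fifth success occurs; negative binomial, r=5, p=0.80.
P(Y=6) = C(5,4) · p^5 · (1−p)^1
= 5 · 0.32768 · 0.2 = 0.327680

0.3277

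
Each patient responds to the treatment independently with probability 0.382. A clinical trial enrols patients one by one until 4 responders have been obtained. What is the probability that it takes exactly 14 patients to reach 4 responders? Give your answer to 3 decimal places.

Y = trial on which the fourth success occurs; negative binomial, r=4, p=0.382.
P(Y=14) = C(13,3) · p^4 · (1−p)^10
= 286 · 0.021294 · 0.0081261 = 0.04949

0.049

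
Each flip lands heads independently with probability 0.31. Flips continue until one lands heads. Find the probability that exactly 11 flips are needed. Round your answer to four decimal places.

Geometric (trials to first success), p = 0.31.
P(Y = 11) = (1−p)^10 · p = 0.024462 · 0.31 = 0.007583

0.0076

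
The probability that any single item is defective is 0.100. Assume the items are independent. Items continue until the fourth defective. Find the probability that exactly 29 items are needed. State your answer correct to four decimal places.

Y = trial on which the fourth success occurs; negative binomial, r=4, p=0.10.
P(Y=29) = C(28,3) · p^4 · (1−p)^25
= 3276 · 0.0001 · 0.07179 = 0.023518

0.0235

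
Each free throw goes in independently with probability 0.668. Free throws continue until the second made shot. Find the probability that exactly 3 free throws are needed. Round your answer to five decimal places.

0.29629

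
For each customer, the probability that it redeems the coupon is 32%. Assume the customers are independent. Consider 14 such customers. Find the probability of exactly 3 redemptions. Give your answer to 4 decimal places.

0.1715

X ~ Binomial(n=14, p=0.32).
P(X=3) = C(14,3) · p^3 · (1−p)^11
= 364 · 0.032768 · 0.014375 = 0.171455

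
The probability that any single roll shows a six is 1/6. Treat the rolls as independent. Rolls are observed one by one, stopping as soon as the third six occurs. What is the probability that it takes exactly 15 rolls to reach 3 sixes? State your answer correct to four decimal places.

0.0473

Y = trial on which the third success occurs; negative binomial, r=3, p=0.166667.
P(Y=15) = C(14,2) · p^3 · (1−p)^12
= 91 · 0.0046296 · 0.11216 = 0.047251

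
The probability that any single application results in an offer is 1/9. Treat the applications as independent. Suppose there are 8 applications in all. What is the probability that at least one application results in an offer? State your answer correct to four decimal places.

0.6103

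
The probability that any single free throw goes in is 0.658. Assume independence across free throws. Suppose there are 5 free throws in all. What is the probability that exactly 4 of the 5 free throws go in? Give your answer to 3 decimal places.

0.321

X ~ Binomial(n=5, p=0.658).
P(X=4) = C(5,4) · p^4 · (1−p)^1
= 5 · 0.18746 · 0.342 = 0.32055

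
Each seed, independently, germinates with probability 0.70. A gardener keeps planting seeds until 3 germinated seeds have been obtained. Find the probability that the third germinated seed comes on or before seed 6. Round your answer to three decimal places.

0.930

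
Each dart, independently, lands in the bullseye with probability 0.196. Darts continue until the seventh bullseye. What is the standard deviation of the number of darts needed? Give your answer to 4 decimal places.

12.1038

Y = total darts until the seventh success; negative binomial with r=7, p=0.196.
SD(Y) = √[r(1−p)/p²] = √(146.501458) = 12.103779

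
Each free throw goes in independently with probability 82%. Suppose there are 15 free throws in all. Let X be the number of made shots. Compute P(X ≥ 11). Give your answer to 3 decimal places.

0.883

X ~ Binomial(15, 0.82); P(X ≥ 11) = Σ C(15,k) p^k (1−p)^(15−k) over k:
  k=11: C(15,11)·0.82^11·0.18^4 = 0.16150
  k=12: C(15,12)·0.82^12·0.18^3 = 0.24524
  k=13: C(15,13)·0.82^13·0.18^2 = 0.25782
  k=14: C(15,14)·0.82^14·0.18^1 = 0.16779
  k=15: C(15,15)·0.82^15·0.18^0 = 0.05096
Total = 0.88331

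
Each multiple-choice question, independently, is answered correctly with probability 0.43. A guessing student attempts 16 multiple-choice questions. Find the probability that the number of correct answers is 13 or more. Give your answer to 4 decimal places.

X ~ Binomial(16, 0.43); P(X ≥ 13) = Σ C(16,k) p^k (1−p)^(16−k) over k:
  k=13: C(16,13)·0.43^13·0.57^3 = 0.001782
  k=14: C(16,14)·0.43^14·0.57^2 = 0.000288
  k=15: C(16,15)·0.43^15·0.57^1 = 0.000029
  k=16: C(16,16)·0.43^16·0.57^0 = 0.000001
Total = 0.002100

0.0021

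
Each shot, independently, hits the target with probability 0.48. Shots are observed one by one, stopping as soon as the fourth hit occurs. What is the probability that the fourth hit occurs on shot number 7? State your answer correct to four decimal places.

Y = trial on which the fourth success occurs; negative binomial, r=4, p=0.48.
P(Y=7) = C(6,3) · p^4 · (1−p)^3
= 20 · 0.053084 · 0.14061 = 0.149281

0.1493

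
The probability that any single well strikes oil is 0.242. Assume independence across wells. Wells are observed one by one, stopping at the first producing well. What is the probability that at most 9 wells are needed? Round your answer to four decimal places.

Y = number of wells to the first success; geometric, p = 0.242.
P(Y ≤ 9) = 1 − (1−p)^9 = 1 − 0.082608 = 0.917392

0.9174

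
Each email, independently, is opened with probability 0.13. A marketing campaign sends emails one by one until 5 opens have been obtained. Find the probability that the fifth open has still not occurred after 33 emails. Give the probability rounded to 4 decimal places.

Needing more than 33 emails ⇔ fewer than 5 successes in the first 33. With X ~ Binomial(33, 0.13), P(Y > 33) = P(X ≤ 4).
  k=0: C(33,0)·0.13^0·0.87^33 = 0.010096
  k=1: C(33,1)·0.13^1·0.87^32 = 0.049782
  k=2: C(33,2)·0.13^2·0.87^31 = 0.119019
  k=3: C(33,3)·0.13^3·0.87^30 = 0.183773
  k=4: C(33,4)·0.13^4·0.87^29 = 0.205953
P(X ≤ 4) = 0.568623

0.5686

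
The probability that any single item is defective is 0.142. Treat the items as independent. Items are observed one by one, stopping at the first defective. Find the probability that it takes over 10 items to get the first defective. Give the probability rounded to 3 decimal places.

0.216

Y = number of items to the first success; geometric, p = 0.142.
P(Y > 10) = P(first 10 all fail) = (1−p)^10 = 0.21621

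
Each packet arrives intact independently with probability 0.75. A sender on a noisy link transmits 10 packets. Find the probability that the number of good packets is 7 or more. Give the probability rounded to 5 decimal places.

X ~ Binomial(10, 0.75); P(X ≥ 7) = Σ C(10,k) p^k (1−p)^(10−k) over k:
  k=7: C(10,7)·0.75^7·0.25^3 = 0.2502823
  k=8: C(10,8)·0.75^8·0.25^2 = 0.2815676
  k=9: C(10,9)·0.75^9·0.25^1 = 0.1877117
  k=10: C(10,10)·0.75^10·0.25^0 = 0.0563135
Total = 0.7758751

0.77588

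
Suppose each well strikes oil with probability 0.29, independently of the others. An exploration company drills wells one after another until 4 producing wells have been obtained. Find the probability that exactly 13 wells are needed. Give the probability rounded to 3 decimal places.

Y = trial on which the fourth success occurs; negative binomial, r=4, p=0.29.
P(Y=13) = C(12,3) · p^4 · (1−p)^9
= 220 · 0.0070728 · 0.045849 = 0.07134

0.071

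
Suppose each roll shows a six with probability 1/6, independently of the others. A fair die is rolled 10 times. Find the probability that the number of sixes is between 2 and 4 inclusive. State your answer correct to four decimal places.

0.5000

X ~ Binomial(10, 0.166667); P(2 ≤ X ≤ 4) = Σ C(10,k) p^k (1−p)^(10−k) over k:
  k=2: C(10,2)·0.166667^2·0.833333^8 = 0.290710
  k=3: C(10,3)·0.166667^3·0.833333^7 = 0.155045
  k=4: C(10,4)·0.166667^4·0.833333^6 = 0.054266
Total = 0.500021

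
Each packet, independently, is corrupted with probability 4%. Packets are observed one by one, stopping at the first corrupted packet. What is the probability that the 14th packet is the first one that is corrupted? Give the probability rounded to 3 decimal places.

Geometric (trials to first success), p = 0.04.
P(Y = 14) = (1−p)^13 · p = 0.5882 · 0.04 = 0.02353

0.024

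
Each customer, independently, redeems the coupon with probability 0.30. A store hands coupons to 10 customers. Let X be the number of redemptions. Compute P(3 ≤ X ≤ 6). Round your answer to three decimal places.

X ~ Binomial(10, 0.30); P(3 ≤ X ≤ 6) = Σ C(10,k) p^k (1−p)^(10−k) over k:
  k=3: C(10,3)·0.30^3·0.70^7 = 0.26683
  k=4: C(10,4)·0.30^4·0.70^6 = 0.20012
  k=5: C(10,5)·0.30^5·0.70^5 = 0.10292
  k=6: C(10,6)·0.30^6·0.70^4 = 0.03676
Total = 0.60663

0.607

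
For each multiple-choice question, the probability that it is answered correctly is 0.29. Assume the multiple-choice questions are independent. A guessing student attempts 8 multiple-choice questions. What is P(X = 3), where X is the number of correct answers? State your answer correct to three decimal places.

0.246

X ~ Binomial(n=8, p=0.29).
P(X=3) = C(8,3) · p^3 · (1−p)^5
= 56 · 0.024389 · 0.18042 = 0.24642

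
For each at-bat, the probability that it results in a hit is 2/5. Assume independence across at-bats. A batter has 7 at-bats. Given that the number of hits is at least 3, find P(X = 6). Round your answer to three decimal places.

X ~ Binomial(7, 0.40). Want P(X=6 | X≥3) = P(X=6) / P(X≥3).
P(X=6) = C(7,6)·0.40^6·0.60^1 = 0.01720
P(X≥3) = 1 − 0.02799 − 0.13064 − 0.26127 = 0.58010
Ratio = 0.01720 / 0.58010 = 0.02966

0.030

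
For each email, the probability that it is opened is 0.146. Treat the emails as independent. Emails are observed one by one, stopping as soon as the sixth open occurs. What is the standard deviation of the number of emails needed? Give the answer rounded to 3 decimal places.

15.504

Y = total emails until the sixth success; negative binomial with r=6, p=0.146.
SD(Y) = √[r(1−p)/p²] = √(240.38281) = 15.50428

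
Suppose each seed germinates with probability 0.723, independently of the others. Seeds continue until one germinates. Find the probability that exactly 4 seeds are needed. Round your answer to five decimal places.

Geometric (trials to first success), p = 0.723.
P(Y = 4) = (1−p)^3 · p = 0.021254 · 0.723 = 0.0153666

0.01537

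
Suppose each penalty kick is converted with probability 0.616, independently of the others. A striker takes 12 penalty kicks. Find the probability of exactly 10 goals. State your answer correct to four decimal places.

0.0766

X ~ Binomial(n=12, p=0.616).
P(X=10) = C(12,10) · p^10 · (1−p)^2
= 66 · 0.007867 · 0.14746 = 0.076562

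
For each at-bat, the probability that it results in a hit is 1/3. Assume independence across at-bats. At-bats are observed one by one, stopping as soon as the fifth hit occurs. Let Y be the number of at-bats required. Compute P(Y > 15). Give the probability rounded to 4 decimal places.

0.4041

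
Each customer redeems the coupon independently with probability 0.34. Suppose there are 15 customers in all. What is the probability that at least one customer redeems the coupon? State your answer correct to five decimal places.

P(at least one) = 1 − P(none) = 1 − (1 − 0.34)^15
= 1 − 0.0019641 = 0.9980359

0.99804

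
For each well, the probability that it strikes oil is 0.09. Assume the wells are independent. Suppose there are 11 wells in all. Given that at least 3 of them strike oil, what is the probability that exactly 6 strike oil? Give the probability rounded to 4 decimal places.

0.0022

X ~ Binomial(11, 0.09). Want P(X=6 | X≥3) = P(X=6) / P(X≥3).
P(X=6) = C(11,6)·0.09^6·0.91^5 = 0.000153
P(X≥3) = 1 − 0.354369 − 0.385522 − 0.190643 = 0.069467
Ratio = 0.000153 / 0.069467 = 0.002206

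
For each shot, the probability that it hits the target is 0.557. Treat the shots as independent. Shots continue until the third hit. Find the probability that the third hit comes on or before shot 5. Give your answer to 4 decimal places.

0.6060

Finishing within 5 shots ⇔ at least 3 successes in the first 5. With X ~ Binomial(5, 0.557), P(Y ≤ 5) = 1 − P(X ≤ 2).
  k=0: C(5,0)·0.557^0·0.443^5 = 0.017062
  k=1: C(5,1)·0.557^1·0.443^4 = 0.107261
  k=2: C(5,2)·0.557^2·0.443^3 = 0.269725
1 − 0.394047 = 0.605953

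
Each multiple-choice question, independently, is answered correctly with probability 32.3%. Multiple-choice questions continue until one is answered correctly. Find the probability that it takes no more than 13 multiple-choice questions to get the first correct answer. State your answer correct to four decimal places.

0.9937

Y = number of multiple-choice questions to the first success; geometric, p = 0.323.
P(Y ≤ 13) = 1 − (1−p)^13 = 1 − 0.006276 = 0.993724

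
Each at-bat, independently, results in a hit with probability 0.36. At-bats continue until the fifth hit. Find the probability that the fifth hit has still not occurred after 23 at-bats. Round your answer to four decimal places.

Needing more than 23 at-bats ⇔ fewer than 5 successes in the first 23. With X ~ Binomial(23, 0.36), P(Y > 23) = P(X ≤ 4).
  k=0: C(23,0)·0.36^0·0.64^23 = 0.000035
  k=1: C(23,1)·0.36^1·0.64^22 = 0.000451
  k=2: C(23,2)·0.36^2·0.64^21 = 0.002789
  k=3: C(23,3)·0.36^3·0.64^20 = 0.010983
  k=4: C(23,4)·0.36^4·0.64^19 = 0.030890
P(X ≤ 4) = 0.045148

0.0451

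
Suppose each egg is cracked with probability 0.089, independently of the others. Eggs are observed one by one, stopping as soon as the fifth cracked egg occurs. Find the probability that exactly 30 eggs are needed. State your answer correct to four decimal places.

0.0129

Y = trial on which the fifth success occurs; negative binomial, r=5, p=0.089.
P(Y=30) = C(29,4) · p^5 · (1−p)^25
= 23751 · 5.5841e-06 · 0.097266 = 0.012900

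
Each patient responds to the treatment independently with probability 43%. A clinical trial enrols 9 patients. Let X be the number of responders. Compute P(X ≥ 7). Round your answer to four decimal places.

X ~ Binomial(9, 0.43); P(X ≥ 7) = Σ C(9,k) p^k (1−p)^(9−k) over k:
  k=7: C(9,7)·0.43^7·0.57^2 = 0.031793
  k=8: C(9,8)·0.43^8·0.57^1 = 0.005996
  k=9: C(9,9)·0.43^9·0.57^0 = 0.000503
Total = 0.038292

0.0383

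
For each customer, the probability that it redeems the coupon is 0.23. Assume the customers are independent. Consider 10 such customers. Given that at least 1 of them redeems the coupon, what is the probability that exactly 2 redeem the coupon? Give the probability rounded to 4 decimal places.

0.3174

X ~ Binomial(10, 0.23). Want P(X=2 | X≥1) = P(X=2) / P(X≥1).
P(X=2) = C(10,2)·0.23^2·0.77^8 = 0.294167
P(X≥1) = 1 − 0.073267 = 0.926733
Ratio = 0.294167 / 0.926733 = 0.317424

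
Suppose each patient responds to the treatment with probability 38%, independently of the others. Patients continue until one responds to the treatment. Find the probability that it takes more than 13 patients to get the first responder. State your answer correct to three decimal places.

Y = number of patients to the first success; geometric, p = 0.38.
P(Y > 13) = P(first 13 all fail) = (1−p)^13 = 0.00200

0.002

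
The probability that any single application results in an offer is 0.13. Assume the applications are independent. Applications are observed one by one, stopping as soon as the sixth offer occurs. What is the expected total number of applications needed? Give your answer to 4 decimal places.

46.1538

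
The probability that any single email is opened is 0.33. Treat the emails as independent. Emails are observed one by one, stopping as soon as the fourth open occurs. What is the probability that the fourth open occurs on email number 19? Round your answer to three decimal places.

0.024

Y = trial on which the fourth success occurs; negative binomial, r=4, p=0.33.
P(Y=19) = C(18,3) · p^4 · (1−p)^15
= 816 · 0.011859 · 0.0024611 = 0.02382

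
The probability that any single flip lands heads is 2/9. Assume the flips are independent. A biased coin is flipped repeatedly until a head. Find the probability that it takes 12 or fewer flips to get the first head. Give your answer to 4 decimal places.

Y = number of flips to the first success; geometric, p = 0.222222.
P(Y ≤ 12) = 1 − (1−p)^12 = 1 − 0.049008 = 0.950992

0.9510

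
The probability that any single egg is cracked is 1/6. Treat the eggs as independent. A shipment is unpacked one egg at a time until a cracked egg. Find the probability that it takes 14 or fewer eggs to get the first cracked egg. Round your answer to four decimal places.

Y = number of eggs to the first success; geometric, p = 0.166667.
P(Y ≤ 14) = 1 − (1−p)^14 = 1 − 0.077887 = 0.922113

0.9221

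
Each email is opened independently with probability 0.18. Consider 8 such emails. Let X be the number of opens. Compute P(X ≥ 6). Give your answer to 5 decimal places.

0.00068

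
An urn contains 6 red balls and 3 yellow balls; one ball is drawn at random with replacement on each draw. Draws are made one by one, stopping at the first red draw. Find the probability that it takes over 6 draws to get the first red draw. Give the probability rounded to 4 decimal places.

0.0014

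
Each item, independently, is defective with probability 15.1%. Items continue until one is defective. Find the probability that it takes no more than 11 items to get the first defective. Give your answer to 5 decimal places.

Y = number of items to the first success; geometric, p = 0.151.
P(Y ≤ 11) = 1 − (1−p)^11 = 1 − 0.1651903 = 0.8348097

0.83481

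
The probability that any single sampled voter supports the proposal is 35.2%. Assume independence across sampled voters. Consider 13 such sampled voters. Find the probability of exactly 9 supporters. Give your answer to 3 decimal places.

0.010

X ~ Binomial(n=13, p=0.352).
P(X=9) = C(13,9) · p^9 · (1−p)^4
= 715 · 8.2963e-05 · 0.17632 = 0.01046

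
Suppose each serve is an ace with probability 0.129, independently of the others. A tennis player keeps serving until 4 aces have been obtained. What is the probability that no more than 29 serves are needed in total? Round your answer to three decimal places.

Finishing within 29 serves ⇔ at least 4 successes in the first 29. With X ~ Binomial(29, 0.129), P(Y ≤ 29) = 1 − P(X ≤ 3).
  k=0: C(29,0)·0.129^0·0.871^29 = 0.01822
  k=1: C(29,1)·0.129^1·0.871^28 = 0.07825
  k=2: C(29,2)·0.129^2·0.871^27 = 0.16225
  k=3: C(29,3)·0.129^3·0.871^26 = 0.21628
1 − 0.47500 = 0.52500

0.525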